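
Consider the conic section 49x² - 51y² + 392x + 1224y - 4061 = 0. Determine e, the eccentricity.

49(x² + 8x) -51(y² - 24y) = 4061
Complete the square in x and y: 49(x + 4)² -51(y - 12)² = 4061 + 784 - 7344 = -2499
Divide by -2499: (y - 12)²/49 - (x + 4)²/51 = 1
Hyperbola, center (-4, 12), transverse axis vertical; a² = 49, b² = 51.
c² = a² + b² = 100, so c = 10.
e = c/a = 10/7.

e = 10/7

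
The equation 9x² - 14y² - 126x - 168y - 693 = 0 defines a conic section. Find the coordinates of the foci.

(7 - √115, -6) and (7 + √115, -6)

Collect terms: 9(x² - 14x) -14(y² + 12y) = 693
Complete the square: 9(x - 7)² -14(y + 6)² = 693 + 441 - 504 = 630
Divide by 630: (x - 7)²/70 - (y + 6)²/45 = 1
Hyperbola, center (7, -6), transverse axis horizontal; a² = 70, b² = 45.
c² = a² + b² = 70 + 45 = 115, so c = √115.
Foci lie on the horizontal axis through the center: (h ± c, k).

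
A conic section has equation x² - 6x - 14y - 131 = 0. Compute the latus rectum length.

Only x is squared. Complete the square in x: (x - 3)² = 14(y + 10).
Vertex (3, -10); 4p = 14 so p = 7/2. Opens up.
Latus rectum length = |4p| = 14.

14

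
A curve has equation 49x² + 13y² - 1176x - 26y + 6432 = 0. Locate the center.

(12, 1)

49(x² - 24x) + 13(y² - 2y) = -6432
Completing the square gives 49(x - 12)² + 13(y - 1)² = -6432 + 7056 + 13 = 637.
Divide by 637: (x - 12)²/13 + (y - 1)²/49 = 1
Ellipse with center (12, 1).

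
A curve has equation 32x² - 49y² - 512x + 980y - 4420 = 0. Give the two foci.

(-1, 10) and (17, 10)

Group: 32(x² - 16x) -49(y² - 20y) = 4420
Completing the square gives 32(x - 8)² -49(y - 10)² = 4420 + 2048 - 4900 = 1568.
Dividing both sides by 1568: (x - 8)²/49 - (y - 10)²/32 = 1
Hyperbola, center (8, 10), transverse axis horizontal; a² = 49, b² = 32.
c² = a² + b² = 49 + 32 = 81, so c = 9.
Foci lie on the horizontal axis through the center: (h ± c, k).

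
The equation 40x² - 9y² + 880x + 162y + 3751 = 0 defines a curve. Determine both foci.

(-18, 9) and (-4, 9)

40(x² + 22x) -9(y² - 18y) = -3751
Complete the square in x and y: 40(x + 11)² -9(y - 9)² = -3751 + 4840 - 729 = 360
Divide by 360: (x + 11)²/9 - (y - 9)²/40 = 1
Hyperbola, center (-11, 9), transverse axis horizontal; a² = 9, b² = 40.
c² = a² + b² = 9 + 40 = 49, so c = 7.
Foci lie on the horizontal axis through the center: (h ± c, k).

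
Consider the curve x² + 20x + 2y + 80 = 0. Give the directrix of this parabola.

Only x is squared. Complete the square in x: (x + 10)² = -2(y - 10).
Vertex (-10, 10); 4p = -2 so p = -1/2. Opens down.
Directrix is the horizontal line y = k − p = 10 − (-1/2) = 21/2.

y = 21/2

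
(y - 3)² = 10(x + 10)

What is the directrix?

Vertex (-10, 3); 4p = 10 so p = 5/2. Opens right.
Directrix is the vertical line x = h − p = -10 − (5/2) = -25/2.

x = -25/2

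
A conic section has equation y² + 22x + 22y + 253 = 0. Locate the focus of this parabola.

(-23/2, -11)

Only y is squared. Complete the square in y: (y + 11)² = -22(x + 6).
Vertex (-6, -11); 4p = -22 so p = -11/2. Opens left.
Focus is p units from the vertex along the axis: (h + p, k).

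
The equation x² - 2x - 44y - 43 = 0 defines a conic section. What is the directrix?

Only x is squared. Complete the square in x: (x - 1)² = 44(y + 1).
Vertex (1, -1); 4p = 44 so p = 11. Opens up.
Directrix is the horizontal line y = k − p = -1 − (11) = -12.

y = -12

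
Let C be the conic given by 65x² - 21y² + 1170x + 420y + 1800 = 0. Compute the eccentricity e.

Collect terms: 65(x² + 18x) -21(y² - 20y) = -1800
65(x + 9)² -21(y - 10)² = -1800 + 5265 - 2100 = 1365
Divide by 1365: (x + 9)²/21 - (y - 10)²/65 = 1
Hyperbola, center (-9, 10), transverse axis horizontal; a² = 21, b² = 65.
c² = a² + b² = 86, so c = √86.
e = c/a = √86/√21 = √1806/21.

e = √1806/21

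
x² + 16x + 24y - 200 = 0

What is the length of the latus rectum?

24

Only x is squared. Complete the square in x: (x + 8)² = -24(y - 11).
Vertex (-8, 11); 4p = -24 so p = -6. Opens down.
Latus rectum length = |4p| = 24.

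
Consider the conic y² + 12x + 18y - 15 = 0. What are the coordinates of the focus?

(5, -9)

Only y is squared. Complete the square in y: (y + 9)² = -12(x - 8).
Vertex (8, -9); 4p = -12 so p = -3. Opens left.
Focus is p units from the vertex along the axis: (h + p, k).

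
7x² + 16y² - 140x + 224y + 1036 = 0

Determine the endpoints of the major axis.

(2, -7) and (18, -7)

Group the x- and y-terms: 7(x² - 20x) + 16(y² + 14y) = -1036
Complete the square in x and y: 7(x - 10)² + 16(y + 7)² = -1036 + 700 + 784 = 448
Divide through by 448 to get (x - 10)²/64 + (y + 7)²/28 = 1.
Ellipse, center (10, -7), major axis horizontal; a² = 64, b² = 28.
a = 8. Vertices at (h ± a, k).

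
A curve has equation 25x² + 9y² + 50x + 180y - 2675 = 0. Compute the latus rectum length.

72/5

Rearranging, 25(x² + 2x) + 9(y² + 20y) = 2675.
Complete the square in x and y: 25(x + 1)² + 9(y + 10)² = 2675 + 25 + 900 = 3600
Divide through by 3600 to get (x + 1)²/144 + (y + 10)²/400 = 1.
Ellipse, center (-1, -10), major axis vertical; a² = 400, b² = 144.
Latus rectum length = 2b²/a = 2·144/20 = 72/5.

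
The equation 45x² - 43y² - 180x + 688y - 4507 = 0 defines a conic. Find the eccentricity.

e = 2√946/43

Group the x- and y-terms: 45(x² - 4x) -43(y² - 16y) = 4507
Complete the square: 45(x - 2)² -43(y - 8)² = 4507 + 180 - 2752 = 1935
Dividing both sides by 1935: (x - 2)²/43 - (y - 8)²/45 = 1
Hyperbola, center (2, 8), transverse axis horizontal; a² = 43, b² = 45.
c² = a² + b² = 88, so c = 2√22.
e = c/a = 2√22/√43 = 2√946/43.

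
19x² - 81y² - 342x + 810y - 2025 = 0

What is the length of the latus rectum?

38/9

19(x² - 18x) -81(y² - 10y) = 2025
19(x - 9)² -81(y - 5)² = 2025 + 1539 - 2025 = 1539
Divide through by 1539 to get (x - 9)²/81 - (y - 5)²/19 = 1.
Hyperbola, center (9, 5), transverse axis horizontal; a² = 81, b² = 19.
Latus rectum length = 2b²/a = 2·19/9 = 38/9.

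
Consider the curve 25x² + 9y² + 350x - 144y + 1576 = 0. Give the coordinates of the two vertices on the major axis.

Group: 25(x² + 14x) + 9(y² - 16y) = -1576
Completing the square gives 25(x + 7)² + 9(y - 8)² = -1576 + 1225 + 576 = 225.
Divide through by 225 to get (x + 7)²/9 + (y - 8)²/25 = 1.
Ellipse, center (-7, 8), major axis vertical; a² = 25, b² = 9.
a = 5. Vertices at (h, k ± a).

(-7, 3) and (-7, 13)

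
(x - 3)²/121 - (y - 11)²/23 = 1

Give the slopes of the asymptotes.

Center (3, 11). The positive term is the x-term, so the transverse axis is horizontal; a² = 121, b² = 23.
For a horizontal hyperbola the asymptotes have slope ±b/a.
Here that is ±√23/11.

√23/11 and -√23/11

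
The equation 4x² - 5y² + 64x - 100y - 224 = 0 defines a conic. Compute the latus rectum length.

Group: 4(x² + 16x) -5(y² + 20y) = 224
Completing the square gives 4(x + 8)² -5(y + 10)² = 224 + 256 - 500 = -20.
Dividing both sides by -20: (y + 10)²/4 - (x + 8)²/5 = 1
Hyperbola, center (-8, -10), transverse axis vertical; a² = 4, b² = 5.
Latus rectum length = 2b²/a = 2·5/2 = 5.

5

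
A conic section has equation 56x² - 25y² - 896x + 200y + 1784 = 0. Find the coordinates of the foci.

56(x² - 16x) -25(y² - 8y) = -1784
Complete the square: 56(x - 8)² -25(y - 4)² = -1784 + 3584 - 400 = 1400
Dividing both sides by 1400: (x - 8)²/25 - (y - 4)²/56 = 1
Hyperbola, center (8, 4), transverse axis horizontal; a² = 25, b² = 56.
c² = a² + b² = 25 + 56 = 81, so c = 9.
Foci lie on the horizontal axis through the center: (h ± c, k).

(-1, 4) and (17, 4)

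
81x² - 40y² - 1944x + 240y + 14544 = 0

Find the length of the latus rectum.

80/9

81(x² - 24x) -40(y² - 6y) = -14544
Complete the square: 81(x - 12)² -40(y - 3)² = -14544 + 11664 - 360 = -3240
Divide through by -3240 to get (y - 3)²/81 - (x - 12)²/40 = 1.
Hyperbola, center (12, 3), transverse axis vertical; a² = 81, b² = 40.
Latus rectum length = 2b²/a = 2·40/9 = 80/9.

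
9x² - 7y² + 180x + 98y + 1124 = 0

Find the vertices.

(-10, -2) and (-10, 16)

9(x² + 20x) -7(y² - 14y) = -1124
Completing the square gives 9(x + 10)² -7(y - 7)² = -1124 + 900 - 343 = -567.
Dividing both sides by -567: (y - 7)²/81 - (x + 10)²/63 = 1
Hyperbola, center (-10, 7), transverse axis vertical; a² = 81, b² = 63.
a = 9. Vertices at (h, k ± a).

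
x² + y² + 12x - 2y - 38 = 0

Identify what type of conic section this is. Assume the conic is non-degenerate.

circle

No xy term. Coefficients of x² and y² are A = 1, C = 1.
A = C (same sign) ⇒ circle.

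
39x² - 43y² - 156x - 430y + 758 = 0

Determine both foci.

Group the x- and y-terms: 39(x² - 4x) -43(y² + 10y) = -758
Complete the square in x and y: 39(x - 2)² -43(y + 5)² = -758 + 156 - 1075 = -1677
Divide through by -1677 to get (y + 5)²/39 - (x - 2)²/43 = 1.
Hyperbola, center (2, -5), transverse axis vertical; a² = 39, b² = 43.
c² = a² + b² = 39 + 43 = 82, so c = √82.
Foci lie on the vertical axis through the center: (h, k ± c).

(2, -5 - √82) and (2, -5 + √82)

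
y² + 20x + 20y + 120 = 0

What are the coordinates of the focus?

(-6, -10)

Only y is squared. Complete the square in y: (y + 10)² = -20(x + 1).
Vertex (-1, -10); 4p = -20 so p = -5. Opens left.
Focus is p units from the vertex along the axis: (h + p, k).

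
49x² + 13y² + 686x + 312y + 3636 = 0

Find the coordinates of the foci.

(-7, -18) and (-7, -6)

49(x² + 14x) + 13(y² + 24y) = -3636
Complete the square in x and y: 49(x + 7)² + 13(y + 12)² = -3636 + 2401 + 1872 = 637
Divide by 637: (x + 7)²/13 + (y + 12)²/49 = 1
Ellipse, center (-7, -12), major axis vertical; a² = 49, b² = 13.
c² = a² - b² = 49 - 13 = 36, so c = 6.
Foci lie on the vertical axis through the center: (h, k ± c).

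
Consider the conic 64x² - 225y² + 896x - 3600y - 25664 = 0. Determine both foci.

Collect terms: 64(x² + 14x) -225(y² + 16y) = 25664
64(x + 7)² -225(y + 8)² = 25664 + 3136 - 14400 = 14400
Divide through by 14400 to get (x + 7)²/225 - (y + 8)²/64 = 1.
Hyperbola, center (-7, -8), transverse axis horizontal; a² = 225, b² = 64.
c² = a² + b² = 225 + 64 = 289, so c = 17.
Foci lie on the horizontal axis through the center: (h ± c, k).

(-24, -8) and (10, -8)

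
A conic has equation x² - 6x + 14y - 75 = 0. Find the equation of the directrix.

Only x is squared. Complete the square in x: (x - 3)² = -14(y - 6).
Vertex (3, 6); 4p = -14 so p = -7/2. Opens down.
Directrix is the horizontal line y = k − p = 6 − (-7/2) = 19/2.

y = 19/2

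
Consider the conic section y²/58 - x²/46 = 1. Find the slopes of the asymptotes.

Center (0, 0). The positive term is the y-term, so the transverse axis is vertical; a² = 58, b² = 46.
For a vertical hyperbola the asymptotes have slope ±a/b.
Here that is ±√58/√46 = ±√667/23.

√667/23 and -√667/23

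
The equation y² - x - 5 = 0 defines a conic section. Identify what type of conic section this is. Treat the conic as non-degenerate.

No xy term. Coefficients of x² and y² are A = 0, C = 1.
Exactly one squared variable ⇒ parabola.

parabola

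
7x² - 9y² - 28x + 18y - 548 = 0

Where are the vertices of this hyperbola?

(-7, 1) and (11, 1)

Group: 7(x² - 4x) -9(y² - 2y) = 548
Completing the square gives 7(x - 2)² -9(y - 1)² = 548 + 28 - 9 = 567.
Divide through by 567 to get (x - 2)²/81 - (y - 1)²/63 = 1.
Hyperbola, center (2, 1), transverse axis horizontal; a² = 81, b² = 63.
a = 9. Vertices at (h ± a, k).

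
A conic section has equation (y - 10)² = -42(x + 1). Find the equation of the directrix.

Vertex (-1, 10); 4p = -42 so p = -21/2. Opens left.
Directrix is the vertical line x = h − p = -1 − (-21/2) = 19/2.

x = 19/2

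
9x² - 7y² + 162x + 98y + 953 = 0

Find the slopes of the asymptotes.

9(x² + 18x) -7(y² - 14y) = -953
9(x + 9)² -7(y - 7)² = -953 + 729 - 343 = -567
Dividing both sides by -567: (y - 7)²/81 - (x + 9)²/63 = 1
Hyperbola, center (-9, 7), transverse axis vertical; a² = 81, b² = 63.
For a vertical hyperbola the asymptotes have slope ±a/b.
Here that is ±9/3√7 = ±3√7/7.

3√7/7 and -3√7/7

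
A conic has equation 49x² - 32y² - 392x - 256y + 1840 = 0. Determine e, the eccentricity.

49(x² - 8x) -32(y² + 8y) = -1840
Complete the square: 49(x - 4)² -32(y + 4)² = -1840 + 784 - 512 = -1568
Dividing both sides by -1568: (y + 4)²/49 - (x - 4)²/32 = 1
Hyperbola, center (4, -4), transverse axis vertical; a² = 49, b² = 32.
c² = a² + b² = 81, so c = 9.
e = c/a = 9/7.

e = 9/7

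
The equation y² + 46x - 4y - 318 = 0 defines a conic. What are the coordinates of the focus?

Only y is squared. Complete the square in y: (y - 2)² = -46(x - 7).
Vertex (7, 2); 4p = -46 so p = -23/2. Opens left.
Focus is p units from the vertex along the axis: (h + p, k).

(-9/2, 2)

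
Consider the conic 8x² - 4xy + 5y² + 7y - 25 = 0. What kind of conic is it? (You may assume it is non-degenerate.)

ellipse

A = 8, B = -4, C = 5.
Discriminant B² − 4AC = (-4)² − 4·8·5 = -144.
B² − 4AC < 0 ⇒ ellipse.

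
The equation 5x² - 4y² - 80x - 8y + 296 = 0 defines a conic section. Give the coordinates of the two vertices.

(6, -1) and (10, -1)

Collect terms: 5(x² - 16x) -4(y² + 2y) = -296
5(x - 8)² -4(y + 1)² = -296 + 320 - 4 = 20
Divide through by 20 to get (x - 8)²/4 - (y + 1)²/5 = 1.
Hyperbola, center (8, -1), transverse axis horizontal; a² = 4, b² = 5.
a = 2. Vertices at (h ± a, k).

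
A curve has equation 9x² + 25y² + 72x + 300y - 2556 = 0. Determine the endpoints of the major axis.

Collect terms: 9(x² + 8x) + 25(y² + 12y) = 2556
9(x + 4)² + 25(y + 6)² = 2556 + 144 + 900 = 3600
Divide by 3600: (x + 4)²/400 + (y + 6)²/144 = 1
Ellipse, center (-4, -6), major axis horizontal; a² = 400, b² = 144.
a = 20. Vertices at (h ± a, k).

(-24, -6) and (16, -6)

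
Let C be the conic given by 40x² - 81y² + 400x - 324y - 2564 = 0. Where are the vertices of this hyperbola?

(-14, -2) and (4, -2)

40(x² + 10x) -81(y² + 4y) = 2564
Complete the square: 40(x + 5)² -81(y + 2)² = 2564 + 1000 - 324 = 3240
Divide by 3240: (x + 5)²/81 - (y + 2)²/40 = 1
Hyperbola, center (-5, -2), transverse axis horizontal; a² = 81, b² = 40.
a = 9. Vertices at (h ± a, k).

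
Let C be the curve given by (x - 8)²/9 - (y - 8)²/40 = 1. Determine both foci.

(1, 8) and (15, 8)

Center (8, 8). The positive term is the x-term, so the transverse axis is horizontal; a² = 9, b² = 40.
c² = a² + b² = 9 + 40 = 49, so c = 7.
Foci lie on the horizontal axis through the center: (h ± c, k).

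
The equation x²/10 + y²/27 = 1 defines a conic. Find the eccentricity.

Center (0, 0). The larger denominator 27 sits under the y-term, so the major axis is vertical; a² = 27, b² = 10.
c² = a² - b² = 17, so c = √17.
e = c/a = √17/3√3 = √51/9.

e = √51/9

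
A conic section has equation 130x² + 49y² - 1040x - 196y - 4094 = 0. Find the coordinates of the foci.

Group the x- and y-terms: 130(x² - 8x) + 49(y² - 4y) = 4094
Complete the square: 130(x - 4)² + 49(y - 2)² = 4094 + 2080 + 196 = 6370
Dividing both sides by 6370: (x - 4)²/49 + (y - 2)²/130 = 1
Ellipse, center (4, 2), major axis vertical; a² = 130, b² = 49.
c² = a² - b² = 130 - 49 = 81, so c = 9.
Foci lie on the vertical axis through the center: (h, k ± c).

(4, -7) and (4, 11)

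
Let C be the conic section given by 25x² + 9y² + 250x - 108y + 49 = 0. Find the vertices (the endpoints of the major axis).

Collect terms: 25(x² + 10x) + 9(y² - 12y) = -49
Complete the square: 25(x + 5)² + 9(y - 6)² = -49 + 625 + 324 = 900
Divide by 900: (x + 5)²/36 + (y - 6)²/100 = 1
Ellipse, center (-5, 6), major axis vertical; a² = 100, b² = 36.
a = 10. Vertices at (h, k ± a).

(-5, -4) and (-5, 16)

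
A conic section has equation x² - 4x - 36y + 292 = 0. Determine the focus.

(2, 17)

Only x is squared. Complete the square in x: (x - 2)² = 36(y - 8).
Vertex (2, 8); 4p = 36 so p = 9. Opens up.
Focus is p units from the vertex along the axis: (h, k + p).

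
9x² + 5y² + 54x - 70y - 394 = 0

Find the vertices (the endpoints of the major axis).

(-3, -5) and (-3, 19)

Collect terms: 9(x² + 6x) + 5(y² - 14y) = 394
Completing the square gives 9(x + 3)² + 5(y - 7)² = 394 + 81 + 245 = 720.
Divide through by 720 to get (x + 3)²/80 + (y - 7)²/144 = 1.
Ellipse, center (-3, 7), major axis vertical; a² = 144, b² = 80.
a = 12. Vertices at (h, k ± a).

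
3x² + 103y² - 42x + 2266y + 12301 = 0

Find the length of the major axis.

2√103

3(x² - 14x) + 103(y² + 22y) = -12301
Complete the square in x and y: 3(x - 7)² + 103(y + 11)² = -12301 + 147 + 12463 = 309
Divide by 309: (x - 7)²/103 + (y + 11)²/3 = 1
Ellipse, center (7, -11), major axis horizontal; a² = 103, b² = 3.
a² = 103 so a = √103; the major axis has length 2a = 2√103.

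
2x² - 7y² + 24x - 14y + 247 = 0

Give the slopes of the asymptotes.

Rearranging, 2(x² + 12x) -7(y² + 2y) = -247.
2(x + 6)² -7(y + 1)² = -247 + 72 - 7 = -182
Dividing both sides by -182: (y + 1)²/26 - (x + 6)²/91 = 1
Hyperbola, center (-6, -1), transverse axis vertical; a² = 26, b² = 91.
For a vertical hyperbola the asymptotes have slope ±a/b.
Here that is ±√26/√91 = ±√14/7.

√14/7 and -√14/7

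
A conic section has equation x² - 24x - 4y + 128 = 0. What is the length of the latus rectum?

Only x is squared. Complete the square in x: (x - 12)² = 4(y + 4).
Vertex (12, -4); 4p = 4 so p = 1. Opens up.
Latus rectum length = |4p| = 4.

4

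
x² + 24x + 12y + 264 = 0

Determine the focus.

(-12, -13)

Only x is squared. Complete the square in x: (x + 12)² = -12(y + 10).
Vertex (-12, -10); 4p = -12 so p = -3. Opens down.
Focus is p units from the vertex along the axis: (h, k + p).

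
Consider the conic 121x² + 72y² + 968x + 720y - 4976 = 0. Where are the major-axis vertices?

(-4, -16) and (-4, 6)

Rearranging, 121(x² + 8x) + 72(y² + 10y) = 4976.
Completing the square gives 121(x + 4)² + 72(y + 5)² = 4976 + 1936 + 1800 = 8712.
Divide by 8712: (x + 4)²/72 + (y + 5)²/121 = 1
Ellipse, center (-4, -5), major axis vertical; a² = 121, b² = 72.
a = 11. Vertices at (h, k ± a).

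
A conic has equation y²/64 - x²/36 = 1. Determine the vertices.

Center (0, 0). The positive term is the y-term, so the transverse axis is vertical; a² = 64, b² = 36.
a = 8. Vertices at (h, k ± a).

(0, -8) and (0, 8)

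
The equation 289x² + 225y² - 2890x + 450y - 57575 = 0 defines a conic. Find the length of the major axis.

34

Group: 289(x² - 10x) + 225(y² + 2y) = 57575
Complete the square in x and y: 289(x - 5)² + 225(y + 1)² = 57575 + 7225 + 225 = 65025
Divide by 65025: (x - 5)²/225 + (y + 1)²/289 = 1
Ellipse, center (5, -1), major axis vertical; a² = 289, b² = 225.
a² = 289 so a = 17; the major axis has length 2a = 34.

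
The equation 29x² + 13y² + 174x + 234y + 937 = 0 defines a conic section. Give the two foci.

(-3, -13) and (-3, -5)

Rearranging, 29(x² + 6x) + 13(y² + 18y) = -937.
Complete the square: 29(x + 3)² + 13(y + 9)² = -937 + 261 + 1053 = 377
Divide by 377: (x + 3)²/13 + (y + 9)²/29 = 1
Ellipse, center (-3, -9), major axis vertical; a² = 29, b² = 13.
c² = a² - b² = 29 - 13 = 16, so c = 4.
Foci lie on the vertical axis through the center: (h, k ± c).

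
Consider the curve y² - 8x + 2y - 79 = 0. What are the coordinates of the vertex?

(-10, -1)

Only y is squared. Complete the square in y: (y + 1)² = 8(x + 10).
Vertex (-10, -1); 4p = 8 so p = 2. Opens right.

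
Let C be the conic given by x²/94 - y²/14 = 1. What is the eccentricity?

e = 3√282/47

Center (0, 0). The positive term is the x-term, so the transverse axis is horizontal; a² = 94, b² = 14.
c² = a² + b² = 108, so c = 6√3.
e = c/a = 6√3/√94 = 3√282/47.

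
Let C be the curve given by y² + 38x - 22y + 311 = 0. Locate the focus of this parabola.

(-29/2, 11)

Only y is squared. Complete the square in y: (y - 11)² = -38(x + 5).
Vertex (-5, 11); 4p = -38 so p = -19/2. Opens left.
Focus is p units from the vertex along the axis: (h + p, k).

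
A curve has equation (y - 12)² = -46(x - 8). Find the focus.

Vertex (8, 12); 4p = -46 so p = -23/2. Opens left.
Focus is p units from the vertex along the axis: (h + p, k).

(-7/2, 12)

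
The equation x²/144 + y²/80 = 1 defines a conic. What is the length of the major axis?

Center (0, 0). The larger denominator 144 sits under the x-term, so the major axis is horizontal; a² = 144, b² = 80.
a² = 144 so a = 12; the major axis has length 2a = 24.

24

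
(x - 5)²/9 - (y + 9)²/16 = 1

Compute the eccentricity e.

Center (5, -9). The positive term is the x-term, so the transverse axis is horizontal; a² = 9, b² = 16.
c² = a² + b² = 25, so c = 5.
e = c/a = 5/3.

e = 5/3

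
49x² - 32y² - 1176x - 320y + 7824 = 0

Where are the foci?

(12, -14) and (12, 4)

Group: 49(x² - 24x) -32(y² + 10y) = -7824
49(x - 12)² -32(y + 5)² = -7824 + 7056 - 800 = -1568
Divide through by -1568 to get (y + 5)²/49 - (x - 12)²/32 = 1.
Hyperbola, center (12, -5), transverse axis vertical; a² = 49, b² = 32.
c² = a² + b² = 49 + 32 = 81, so c = 9.
Foci lie on the vertical axis through the center: (h, k ± c).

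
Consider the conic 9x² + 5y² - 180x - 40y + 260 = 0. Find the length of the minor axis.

Rearranging, 9(x² - 20x) + 5(y² - 8y) = -260.
Complete the square: 9(x - 10)² + 5(y - 4)² = -260 + 900 + 80 = 720
Divide by 720: (x - 10)²/80 + (y - 4)²/144 = 1
Ellipse, center (10, 4), major axis vertical; a² = 144, b² = 80.
b² = 80 so b = 4√5; the minor axis has length 2b = 8√5.

8√5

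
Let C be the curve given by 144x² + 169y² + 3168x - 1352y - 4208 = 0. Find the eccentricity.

144(x² + 22x) + 169(y² - 8y) = 4208
Complete the square in x and y: 144(x + 11)² + 169(y - 4)² = 4208 + 17424 + 2704 = 24336
Dividing both sides by 24336: (x + 11)²/169 + (y - 4)²/144 = 1
Ellipse, center (-11, 4), major axis horizontal; a² = 169, b² = 144.
c² = a² - b² = 25, so c = 5.
e = c/a = 5/13.

e = 5/13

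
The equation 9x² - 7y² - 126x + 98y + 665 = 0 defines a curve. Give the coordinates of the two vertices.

Group the x- and y-terms: 9(x² - 14x) -7(y² - 14y) = -665
Completing the square gives 9(x - 7)² -7(y - 7)² = -665 + 441 - 343 = -567.
Divide by -567: (y - 7)²/81 - (x - 7)²/63 = 1
Hyperbola, center (7, 7), transverse axis vertical; a² = 81, b² = 63.
a = 9. Vertices at (h, k ± a).

(7, -2) and (7, 16)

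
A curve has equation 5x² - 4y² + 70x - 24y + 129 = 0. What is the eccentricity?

Group: 5(x² + 14x) -4(y² + 6y) = -129
Complete the square: 5(x + 7)² -4(y + 3)² = -129 + 245 - 36 = 80
Divide through by 80 to get (x + 7)²/16 - (y + 3)²/20 = 1.
Hyperbola, center (-7, -3), transverse axis horizontal; a² = 16, b² = 20.
c² = a² + b² = 36, so c = 6.
e = c/a = 6/4 = 3/2.

e = 3/2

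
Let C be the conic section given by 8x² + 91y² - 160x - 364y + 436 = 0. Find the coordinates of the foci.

Rearranging, 8(x² - 20x) + 91(y² - 4y) = -436.
8(x - 10)² + 91(y - 2)² = -436 + 800 + 364 = 728
Divide through by 728 to get (x - 10)²/91 + (y - 2)²/8 = 1.
Ellipse, center (10, 2), major axis horizontal; a² = 91, b² = 8.
c² = a² - b² = 91 - 8 = 83, so c = √83.
Foci lie on the horizontal axis through the center: (h ± c, k).

(10 - √83, 2) and (10 + √83, 2)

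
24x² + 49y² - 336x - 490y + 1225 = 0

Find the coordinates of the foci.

(2, 5) and (12, 5)

24(x² - 14x) + 49(y² - 10y) = -1225
Complete the square in x and y: 24(x - 7)² + 49(y - 5)² = -1225 + 1176 + 1225 = 1176
Divide through by 1176 to get (x - 7)²/49 + (y - 5)²/24 = 1.
Ellipse, center (7, 5), major axis horizontal; a² = 49, b² = 24.
c² = a² - b² = 49 - 24 = 25, so c = 5.
Foci lie on the horizontal axis through the center: (h ± c, k).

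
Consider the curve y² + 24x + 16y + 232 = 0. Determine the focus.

(-13, -8)

Only y is squared. Complete the square in y: (y + 8)² = -24(x + 7).
Vertex (-7, -8); 4p = -24 so p = -6. Opens left.
Focus is p units from the vertex along the axis: (h + p, k).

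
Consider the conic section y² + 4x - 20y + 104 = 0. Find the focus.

(-2, 10)

Only y is squared. Complete the square in y: (y - 10)² = -4(x + 1).
Vertex (-1, 10); 4p = -4 so p = -1. Opens left.
Focus is p units from the vertex along the axis: (h + p, k).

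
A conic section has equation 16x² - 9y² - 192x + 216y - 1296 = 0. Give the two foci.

Collect terms: 16(x² - 12x) -9(y² - 24y) = 1296
Completing the square gives 16(x - 6)² -9(y - 12)² = 1296 + 576 - 1296 = 576.
Divide by 576: (x - 6)²/36 - (y - 12)²/64 = 1
Hyperbola, center (6, 12), transverse axis horizontal; a² = 36, b² = 64.
c² = a² + b² = 36 + 64 = 100, so c = 10.
Foci lie on the horizontal axis through the center: (h ± c, k).

(-4, 12) and (16, 12)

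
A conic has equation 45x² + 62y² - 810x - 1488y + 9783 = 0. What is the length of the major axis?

2√62

Group: 45(x² - 18x) + 62(y² - 24y) = -9783
Complete the square: 45(x - 9)² + 62(y - 12)² = -9783 + 3645 + 8928 = 2790
Divide by 2790: (x - 9)²/62 + (y - 12)²/45 = 1
Ellipse, center (9, 12), major axis horizontal; a² = 62, b² = 45.
a² = 62 so a = √62; the major axis has length 2a = 2√62.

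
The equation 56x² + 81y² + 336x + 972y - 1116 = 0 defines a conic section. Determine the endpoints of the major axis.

Rearranging, 56(x² + 6x) + 81(y² + 12y) = 1116.
Completing the square gives 56(x + 3)² + 81(y + 6)² = 1116 + 504 + 2916 = 4536.
Divide by 4536: (x + 3)²/81 + (y + 6)²/56 = 1
Ellipse, center (-3, -6), major axis horizontal; a² = 81, b² = 56.
a = 9. Vertices at (h ± a, k).

(-12, -6) and (6, -6)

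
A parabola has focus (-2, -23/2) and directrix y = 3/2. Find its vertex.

The vertex is the midpoint between the focus and the directrix along the axis of symmetry.
Axis is vertical (directrix is horizontal). Vertex y-coordinate = (-23/2 + 3/2)/2 = -5; x-coordinate = -2.

(-2, -5)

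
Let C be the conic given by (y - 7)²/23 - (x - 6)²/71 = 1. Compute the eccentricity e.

Center (6, 7). The positive term is the y-term, so the transverse axis is vertical; a² = 23, b² = 71.
c² = a² + b² = 94, so c = √94.
e = c/a = √94/√23 = √2162/23.

e = √2162/23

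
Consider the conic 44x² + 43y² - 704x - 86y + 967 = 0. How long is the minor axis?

Collect terms: 44(x² - 16x) + 43(y² - 2y) = -967
Completing the square gives 44(x - 8)² + 43(y - 1)² = -967 + 2816 + 43 = 1892.
Divide through by 1892 to get (x - 8)²/43 + (y - 1)²/44 = 1.
Ellipse, center (8, 1), major axis vertical; a² = 44, b² = 43.
b² = 43 so b = √43; the minor axis has length 2b = 2√43.

2√43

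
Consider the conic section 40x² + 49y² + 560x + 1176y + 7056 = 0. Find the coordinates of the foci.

Group the x- and y-terms: 40(x² + 14x) + 49(y² + 24y) = -7056
Completing the square gives 40(x + 7)² + 49(y + 12)² = -7056 + 1960 + 7056 = 1960.
Divide through by 1960 to get (x + 7)²/49 + (y + 12)²/40 = 1.
Ellipse, center (-7, -12), major axis horizontal; a² = 49, b² = 40.
c² = a² - b² = 49 - 40 = 9, so c = 3.
Foci lie on the horizontal axis through the center: (h ± c, k).

(-10, -12) and (-4, -12)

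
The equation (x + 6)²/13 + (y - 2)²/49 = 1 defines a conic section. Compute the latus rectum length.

Center (-6, 2). The larger denominator 49 sits under the y-term, so the major axis is vertical; a² = 49, b² = 13.
Latus rectum length = 2b²/a = 2·13/7 = 26/7.

26/7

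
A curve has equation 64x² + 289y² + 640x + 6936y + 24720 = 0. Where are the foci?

(-20, -12) and (10, -12)

64(x² + 10x) + 289(y² + 24y) = -24720
Complete the square: 64(x + 5)² + 289(y + 12)² = -24720 + 1600 + 41616 = 18496
Divide through by 18496 to get (x + 5)²/289 + (y + 12)²/64 = 1.
Ellipse, center (-5, -12), major axis horizontal; a² = 289, b² = 64.
c² = a² - b² = 289 - 64 = 225, so c = 15.
Foci lie on the horizontal axis through the center: (h ± c, k).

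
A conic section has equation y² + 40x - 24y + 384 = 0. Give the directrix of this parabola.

x = 4

Only y is squared. Complete the square in y: (y - 12)² = -40(x + 6).
Vertex (-6, 12); 4p = -40 so p = -10. Opens left.
Directrix is the vertical line x = h − p = -6 − (-10) = 4.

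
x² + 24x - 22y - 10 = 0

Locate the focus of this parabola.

Only x is squared. Complete the square in x: (x + 12)² = 22(y + 7).
Vertex (-12, -7); 4p = 22 so p = 11/2. Opens up.
Focus is p units from the vertex along the axis: (h, k + p).

(-12, -3/2)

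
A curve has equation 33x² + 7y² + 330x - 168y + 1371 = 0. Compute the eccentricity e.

Collect terms: 33(x² + 10x) + 7(y² - 24y) = -1371
33(x + 5)² + 7(y - 12)² = -1371 + 825 + 1008 = 462
Dividing both sides by 462: (x + 5)²/14 + (y - 12)²/66 = 1
Ellipse, center (-5, 12), major axis vertical; a² = 66, b² = 14.
c² = a² - b² = 52, so c = 2√13.
e = c/a = 2√13/√66 = √858/33.

e = √858/33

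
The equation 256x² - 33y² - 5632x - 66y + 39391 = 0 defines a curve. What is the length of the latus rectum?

Group: 256(x² - 22x) -33(y² + 2y) = -39391
Complete the square in x and y: 256(x - 11)² -33(y + 1)² = -39391 + 30976 - 33 = -8448
Divide through by -8448 to get (y + 1)²/256 - (x - 11)²/33 = 1.
Hyperbola, center (11, -1), transverse axis vertical; a² = 256, b² = 33.
Latus rectum length = 2b²/a = 2·33/16 = 33/8.

33/8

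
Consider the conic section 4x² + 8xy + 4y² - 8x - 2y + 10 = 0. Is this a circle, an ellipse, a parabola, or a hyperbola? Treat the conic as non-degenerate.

parabola

A = 4, B = 8, C = 4.
Discriminant B² − 4AC = 8² − 4·4·4 = 0.
B² − 4AC = 0 ⇒ parabola.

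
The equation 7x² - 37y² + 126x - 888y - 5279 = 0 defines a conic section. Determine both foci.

(-9 - 2√22, -12) and (-9 + 2√22, -12)

Group the x- and y-terms: 7(x² + 18x) -37(y² + 24y) = 5279
7(x + 9)² -37(y + 12)² = 5279 + 567 - 5328 = 518
Divide through by 518 to get (x + 9)²/74 - (y + 12)²/14 = 1.
Hyperbola, center (-9, -12), transverse axis horizontal; a² = 74, b² = 14.
c² = a² + b² = 74 + 14 = 88, so c = 2√22.
Foci lie on the horizontal axis through the center: (h ± c, k).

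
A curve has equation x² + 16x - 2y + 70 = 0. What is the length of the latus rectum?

Only x is squared. Complete the square in x: (x + 8)² = 2(y - 3).
Vertex (-8, 3); 4p = 2 so p = 1/2. Opens up.
Latus rectum length = |4p| = 2.

2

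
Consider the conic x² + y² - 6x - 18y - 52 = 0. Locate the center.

(3, 9)

Group: (x² - 6x) + (y² - 18y) = 52
Complete the square: (x - 3)² + (y - 9)² = 52 + 9 + 81 = 142
So (x - 3)² + (y - 9)² = 142.
Circle centered at (3, 9) with r² = 142.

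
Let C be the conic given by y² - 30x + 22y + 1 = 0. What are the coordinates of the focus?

(7/2, -11)

Only y is squared. Complete the square in y: (y + 11)² = 30(x + 4).
Vertex (-4, -11); 4p = 30 so p = 15/2. Opens right.
Focus is p units from the vertex along the axis: (h + p, k).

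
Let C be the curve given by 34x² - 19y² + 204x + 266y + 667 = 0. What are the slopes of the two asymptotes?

Group the x- and y-terms: 34(x² + 6x) -19(y² - 14y) = -667
34(x + 3)² -19(y - 7)² = -667 + 306 - 931 = -1292
Divide through by -1292 to get (y - 7)²/68 - (x + 3)²/38 = 1.
Hyperbola, center (-3, 7), transverse axis vertical; a² = 68, b² = 38.
For a vertical hyperbola the asymptotes have slope ±a/b.
Here that is ±2√17/√38 = ±√646/19.

√646/19 and -√646/19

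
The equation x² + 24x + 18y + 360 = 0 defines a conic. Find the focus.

(-12, -33/2)

Only x is squared. Complete the square in x: (x + 12)² = -18(y + 12).
Vertex (-12, -12); 4p = -18 so p = -9/2. Opens down.
Focus is p units from the vertex along the axis: (h, k + p).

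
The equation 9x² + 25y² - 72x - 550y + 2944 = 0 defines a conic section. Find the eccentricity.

e = 4/5

Collect terms: 9(x² - 8x) + 25(y² - 22y) = -2944
Complete the square: 9(x - 4)² + 25(y - 11)² = -2944 + 144 + 3025 = 225
Divide by 225: (x - 4)²/25 + (y - 11)²/9 = 1
Ellipse, center (4, 11), major axis horizontal; a² = 25, b² = 9.
c² = a² - b² = 16, so c = 4.
e = c/a = 4/5.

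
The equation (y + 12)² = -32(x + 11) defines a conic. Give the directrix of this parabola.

x = -3

Vertex (-11, -12); 4p = -32 so p = -8. Opens left.
Directrix is the vertical line x = h − p = -11 − (-8) = -3.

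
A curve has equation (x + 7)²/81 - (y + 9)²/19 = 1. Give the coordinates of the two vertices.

Center (-7, -9). The positive term is the x-term, so the transverse axis is horizontal; a² = 81, b² = 19.
a = 9. Vertices at (h ± a, k).

(-16, -9) and (2, -9)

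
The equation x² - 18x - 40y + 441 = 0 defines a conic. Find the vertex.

Only x is squared. Complete the square in x: (x - 9)² = 40(y - 9).
Vertex (9, 9); 4p = 40 so p = 10. Opens up.

(9, 9)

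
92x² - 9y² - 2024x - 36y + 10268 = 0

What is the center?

(11, -2)

92(x² - 22x) -9(y² + 4y) = -10268
Complete the square in x and y: 92(x - 11)² -9(y + 2)² = -10268 + 11132 - 36 = 828
Divide by 828: (x - 11)²/9 - (y + 2)²/92 = 1
Hyperbola with center (11, -2).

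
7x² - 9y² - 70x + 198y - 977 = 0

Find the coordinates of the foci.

(1, 11) and (9, 11)

Group: 7(x² - 10x) -9(y² - 22y) = 977
7(x - 5)² -9(y - 11)² = 977 + 175 - 1089 = 63
Dividing both sides by 63: (x - 5)²/9 - (y - 11)²/7 = 1
Hyperbola, center (5, 11), transverse axis horizontal; a² = 9, b² = 7.
c² = a² + b² = 9 + 7 = 16, so c = 4.
Foci lie on the horizontal axis through the center: (h ± c, k).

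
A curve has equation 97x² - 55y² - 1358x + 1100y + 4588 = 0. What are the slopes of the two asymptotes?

√5335/55 and -√5335/55

97(x² - 14x) -55(y² - 20y) = -4588
Complete the square: 97(x - 7)² -55(y - 10)² = -4588 + 4753 - 5500 = -5335
Divide through by -5335 to get (y - 10)²/97 - (x - 7)²/55 = 1.
Hyperbola, center (7, 10), transverse axis vertical; a² = 97, b² = 55.
For a vertical hyperbola the asymptotes have slope ±a/b.
Here that is ±√97/√55 = ±√5335/55.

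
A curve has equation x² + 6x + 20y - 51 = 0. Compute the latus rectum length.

20

Only x is squared. Complete the square in x: (x + 3)² = -20(y - 3).
Vertex (-3, 3); 4p = -20 so p = -5. Opens down.
Latus rectum length = |4p| = 20.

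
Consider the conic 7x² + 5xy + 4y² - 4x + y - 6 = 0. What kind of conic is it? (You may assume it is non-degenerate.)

A = 7, B = 5, C = 4.
Discriminant B² − 4AC = 5² − 4·7·4 = -87.
B² − 4AC < 0 ⇒ ellipse.

ellipse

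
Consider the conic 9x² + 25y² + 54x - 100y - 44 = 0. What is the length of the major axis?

Rearranging, 9(x² + 6x) + 25(y² - 4y) = 44.
Complete the square in x and y: 9(x + 3)² + 25(y - 2)² = 44 + 81 + 100 = 225
Dividing both sides by 225: (x + 3)²/25 + (y - 2)²/9 = 1
Ellipse, center (-3, 2), major axis horizontal; a² = 25, b² = 9.
a² = 25 so a = 5; the major axis has length 2a = 10.

10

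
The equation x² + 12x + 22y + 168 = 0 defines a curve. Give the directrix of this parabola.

y = -1/2

Only x is squared. Complete the square in x: (x + 6)² = -22(y + 6).
Vertex (-6, -6); 4p = -22 so p = -11/2. Opens down.
Directrix is the horizontal line y = k − p = -6 − (-11/2) = -1/2.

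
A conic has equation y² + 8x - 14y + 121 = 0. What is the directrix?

Only y is squared. Complete the square in y: (y - 7)² = -8(x + 9).
Vertex (-9, 7); 4p = -8 so p = -2. Opens left.
Directrix is the vertical line x = h − p = -9 − (-2) = -7.

x = -7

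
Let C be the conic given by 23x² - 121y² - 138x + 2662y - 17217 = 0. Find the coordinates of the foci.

Rearranging, 23(x² - 6x) -121(y² - 22y) = 17217.
Complete the square in x and y: 23(x - 3)² -121(y - 11)² = 17217 + 207 - 14641 = 2783
Dividing both sides by 2783: (x - 3)²/121 - (y - 11)²/23 = 1
Hyperbola, center (3, 11), transverse axis horizontal; a² = 121, b² = 23.
c² = a² + b² = 121 + 23 = 144, so c = 12.
Foci lie on the horizontal axis through the center: (h ± c, k).

(-9, 11) and (15, 11)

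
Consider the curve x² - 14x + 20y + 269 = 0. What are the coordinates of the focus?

(7, -16)

Only x is squared. Complete the square in x: (x - 7)² = -20(y + 11).
Vertex (7, -11); 4p = -20 so p = -5. Opens down.
Focus is p units from the vertex along the axis: (h, k + p).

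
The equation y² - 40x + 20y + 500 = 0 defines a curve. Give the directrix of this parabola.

Only y is squared. Complete the square in y: (y + 10)² = 40(x - 10).
Vertex (10, -10); 4p = 40 so p = 10. Opens right.
Directrix is the vertical line x = h − p = 10 − (10) = 0.

x = 0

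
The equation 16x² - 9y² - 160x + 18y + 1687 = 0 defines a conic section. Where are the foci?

(5, -14) and (5, 16)

Group the x- and y-terms: 16(x² - 10x) -9(y² - 2y) = -1687
16(x - 5)² -9(y - 1)² = -1687 + 400 - 9 = -1296
Divide by -1296: (y - 1)²/144 - (x - 5)²/81 = 1
Hyperbola, center (5, 1), transverse axis vertical; a² = 144, b² = 81.
c² = a² + b² = 144 + 81 = 225, so c = 15.
Foci lie on the vertical axis through the center: (h, k ± c).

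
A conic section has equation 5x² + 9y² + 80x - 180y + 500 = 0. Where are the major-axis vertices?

Collect terms: 5(x² + 16x) + 9(y² - 20y) = -500
Complete the square in x and y: 5(x + 8)² + 9(y - 10)² = -500 + 320 + 900 = 720
Divide by 720: (x + 8)²/144 + (y - 10)²/80 = 1
Ellipse, center (-8, 10), major axis horizontal; a² = 144, b² = 80.
a = 12. Vertices at (h ± a, k).

(-20, 10) and (4, 10)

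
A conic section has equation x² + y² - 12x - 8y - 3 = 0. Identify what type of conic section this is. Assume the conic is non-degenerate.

circle

No xy term. Coefficients of x² and y² are A = 1, C = 1.
A = C (same sign) ⇒ circle.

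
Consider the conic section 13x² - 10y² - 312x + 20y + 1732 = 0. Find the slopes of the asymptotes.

√130/10 and -√130/10

Group: 13(x² - 24x) -10(y² - 2y) = -1732
Complete the square: 13(x - 12)² -10(y - 1)² = -1732 + 1872 - 10 = 130
Divide by 130: (x - 12)²/10 - (y - 1)²/13 = 1
Hyperbola, center (12, 1), transverse axis horizontal; a² = 10, b² = 13.
For a horizontal hyperbola the asymptotes have slope ±b/a.
Here that is ±√13/√10 = ±√130/10.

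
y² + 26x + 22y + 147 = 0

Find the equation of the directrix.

x = 11/2

Only y is squared. Complete the square in y: (y + 11)² = -26(x + 1).
Vertex (-1, -11); 4p = -26 so p = -13/2. Opens left.
Directrix is the vertical line x = h − p = -1 − (-13/2) = 11/2.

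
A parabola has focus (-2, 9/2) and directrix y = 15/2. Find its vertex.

The vertex is the midpoint between the focus and the directrix along the axis of symmetry.
Axis is vertical (directrix is horizontal). Vertex y-coordinate = (9/2 + 15/2)/2 = 6; x-coordinate = -2.

(-2, 6)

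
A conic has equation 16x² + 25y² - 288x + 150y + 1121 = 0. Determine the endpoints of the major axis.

(4, -3) and (14, -3)

Group the x- and y-terms: 16(x² - 18x) + 25(y² + 6y) = -1121
Complete the square in x and y: 16(x - 9)² + 25(y + 3)² = -1121 + 1296 + 225 = 400
Divide by 400: (x - 9)²/25 + (y + 3)²/16 = 1
Ellipse, center (9, -3), major axis horizontal; a² = 25, b² = 16.
a = 5. Vertices at (h ± a, k).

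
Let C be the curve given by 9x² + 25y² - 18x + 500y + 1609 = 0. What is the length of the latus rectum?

36/5

9(x² - 2x) + 25(y² + 20y) = -1609
Completing the square gives 9(x - 1)² + 25(y + 10)² = -1609 + 9 + 2500 = 900.
Divide through by 900 to get (x - 1)²/100 + (y + 10)²/36 = 1.
Ellipse, center (1, -10), major axis horizontal; a² = 100, b² = 36.
Latus rectum length = 2b²/a = 2·36/10 = 36/5.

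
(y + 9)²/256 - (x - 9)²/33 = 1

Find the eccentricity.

e = 17/16

Center (9, -9). The positive term is the y-term, so the transverse axis is vertical; a² = 256, b² = 33.
c² = a² + b² = 289, so c = 17.
e = c/a = 17/16.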